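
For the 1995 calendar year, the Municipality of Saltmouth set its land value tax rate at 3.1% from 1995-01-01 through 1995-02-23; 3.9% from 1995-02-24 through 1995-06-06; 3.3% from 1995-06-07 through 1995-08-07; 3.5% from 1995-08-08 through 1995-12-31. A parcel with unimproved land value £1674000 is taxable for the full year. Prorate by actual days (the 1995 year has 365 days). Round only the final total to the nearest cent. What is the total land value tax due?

1995-01-01 to 1995-02-23: 54 days at 3.1% → £1674000 × 3.1% × 54/365 = £7677.4685
1995-02-24 to 1995-06-06: 103 days at 3.9% → £1674000 × 3.9% × 103/365 = £18423.1726
1995-06-07 to 1995-08-07: 62 days at 3.3% → £1674000 × 3.3% × 62/365 = £9383.5726
1995-08-08 to 1995-12-31: 146 days at 3.5% → £1674000 × 3.5% × 146/365 = £23436.0000
Total = £58920.2137

£58920.21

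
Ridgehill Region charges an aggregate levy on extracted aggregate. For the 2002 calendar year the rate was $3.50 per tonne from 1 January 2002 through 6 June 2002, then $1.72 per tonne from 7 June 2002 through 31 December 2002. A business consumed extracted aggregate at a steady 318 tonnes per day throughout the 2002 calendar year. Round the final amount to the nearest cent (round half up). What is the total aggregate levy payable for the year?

1 January – 6 June 2002: 157 days × 318 tonnes/day = 49,926 tonnes at $3.50/tonne → $174,741.00
7 June – 31 December 2002: 208 days × 318 tonnes/day = 66,144 tonnes at $1.72/tonne → $113,767.68

$288,508.68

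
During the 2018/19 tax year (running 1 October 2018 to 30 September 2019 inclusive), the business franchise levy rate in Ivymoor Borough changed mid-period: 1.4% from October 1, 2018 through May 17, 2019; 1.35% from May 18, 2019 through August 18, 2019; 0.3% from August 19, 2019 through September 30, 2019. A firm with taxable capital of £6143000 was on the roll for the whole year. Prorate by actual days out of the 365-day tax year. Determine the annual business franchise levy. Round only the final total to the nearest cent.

£77258.74

October 1, 2018 – May 17, 2019: 229 days at 1.4% → £6143000 × 1.4% × 229/365 = £53957.4192
May 18 – August 18, 2019: 93 days at 1.35% → £6143000 × 1.35% × 93/365 = £21130.2370
August 19 – September 30, 2019: 43 days at 0.3% → £6143000 × 0.3% × 43/365 = £2171.0877
Total = £77258.7438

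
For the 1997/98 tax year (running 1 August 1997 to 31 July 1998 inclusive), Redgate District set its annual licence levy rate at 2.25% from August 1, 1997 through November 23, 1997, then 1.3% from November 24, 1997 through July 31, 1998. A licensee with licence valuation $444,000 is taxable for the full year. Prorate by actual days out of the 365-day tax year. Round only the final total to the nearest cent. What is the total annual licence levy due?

$7,100.96

August 1 – November 23, 1997: 115 days at 2.25% → $444,000 × 2.25% × 115/365 = $3,147.5342
November 24, 1997 – July 31, 1998: 250 days at 1.3% → $444,000 × 1.3% × 250/365 = $3,953.4247
Total = $7,100.9589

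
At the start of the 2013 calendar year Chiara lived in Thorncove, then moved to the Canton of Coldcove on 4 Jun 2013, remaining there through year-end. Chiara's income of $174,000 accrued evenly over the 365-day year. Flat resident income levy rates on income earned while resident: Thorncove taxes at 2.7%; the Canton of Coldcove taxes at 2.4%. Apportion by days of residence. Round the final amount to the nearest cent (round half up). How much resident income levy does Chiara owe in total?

$4,396.24

Thorncove, 1 Jan – 3 Jun 2013: 154 days → $174,000 × 2.7% × 154/365 = $1,982.1699
The Canton of Coldcove, 4 Jun – 31 Dec 2013: 211 days → $174,000 × 2.4% × 211/365 = $2,414.0712
Total = $4,396.2411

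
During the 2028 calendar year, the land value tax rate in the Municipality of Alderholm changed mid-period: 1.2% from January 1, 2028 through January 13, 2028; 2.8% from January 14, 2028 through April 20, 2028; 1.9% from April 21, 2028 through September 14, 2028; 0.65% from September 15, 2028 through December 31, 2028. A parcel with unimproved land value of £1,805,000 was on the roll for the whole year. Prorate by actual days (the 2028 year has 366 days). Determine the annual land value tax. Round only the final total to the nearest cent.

£31,538.18

January 1 – January 13, 2028: 13 days at 1.2% → £1,805,000 × 1.2% × 13/366 = £769.3443
January 14 – April 20, 2028: 98 days at 2.8% → £1,805,000 × 2.8% × 98/366 = £13,532.5683
April 21 – September 14, 2028: 147 days at 1.9% → £1,805,000 × 1.9% × 147/366 = £13,774.2213
September 15 – December 31, 2028: 108 days at 0.65% → £1,805,000 × 0.65% × 108/366 = £3,462.0492
Total = £31,538.1831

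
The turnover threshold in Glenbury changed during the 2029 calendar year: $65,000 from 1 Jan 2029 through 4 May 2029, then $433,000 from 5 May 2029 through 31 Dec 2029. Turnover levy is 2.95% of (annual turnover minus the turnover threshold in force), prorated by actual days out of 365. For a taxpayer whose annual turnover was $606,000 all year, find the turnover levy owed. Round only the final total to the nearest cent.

1 Jan – 4 May 2029: 124 days, exemption $65,000 → ($606,000 − $65,000) × 2.95% × 124/365 = $5,421.8575
5 May – 31 Dec 2029: 241 days, exemption $433,000 → ($606,000 − $433,000) × 2.95% × 241/365 = $3,369.7082
Total = $8,791.5658

$8,791.57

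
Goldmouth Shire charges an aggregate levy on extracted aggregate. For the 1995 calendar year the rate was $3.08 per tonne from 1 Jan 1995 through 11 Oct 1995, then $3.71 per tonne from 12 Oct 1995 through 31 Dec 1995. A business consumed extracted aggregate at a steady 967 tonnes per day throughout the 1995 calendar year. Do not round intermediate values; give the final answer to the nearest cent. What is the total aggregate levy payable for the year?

$1,136,447.41

1 Jan – 11 Oct 1995: 284 days × 967 tonnes/day = 274,628 tonnes at $3.08/tonne → $845,854.24
12 Oct – 31 Dec 1995: 81 days × 967 tonnes/day = 78,327 tonnes at $3.71/tonne → $290,593.17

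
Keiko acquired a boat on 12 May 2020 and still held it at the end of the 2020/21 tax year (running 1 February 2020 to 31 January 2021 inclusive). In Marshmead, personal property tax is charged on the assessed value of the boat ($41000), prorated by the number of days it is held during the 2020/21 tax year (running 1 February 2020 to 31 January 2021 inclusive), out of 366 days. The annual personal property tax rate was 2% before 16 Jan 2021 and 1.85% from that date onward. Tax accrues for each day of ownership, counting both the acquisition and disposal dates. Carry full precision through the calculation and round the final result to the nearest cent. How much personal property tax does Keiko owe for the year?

$591.03

12 May 2020 – 15 Jan 2021: 249 days at 2% → $41000 × 2% × 249/366 = $557.8689
16 Jan – 31 Jan 2021: 16 days at 1.85% → $41000 × 1.85% × 16/366 = $33.1585
Total = $591.0273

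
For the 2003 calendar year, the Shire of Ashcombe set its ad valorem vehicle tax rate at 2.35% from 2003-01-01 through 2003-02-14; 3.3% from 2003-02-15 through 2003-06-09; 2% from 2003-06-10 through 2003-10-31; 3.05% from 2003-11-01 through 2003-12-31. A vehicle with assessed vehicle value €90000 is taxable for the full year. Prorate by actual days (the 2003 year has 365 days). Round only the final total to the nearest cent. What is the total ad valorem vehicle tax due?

2003-01-01 to 2003-02-14: 45 days at 2.35% → €90000 × 2.35% × 45/365 = €260.7534
2003-02-15 to 2003-06-09: 115 days at 3.3% → €90000 × 3.3% × 115/365 = €935.7534
2003-06-10 to 2003-10-31: 144 days at 2% → €90000 × 2% × 144/365 = €710.1370
2003-11-01 to 2003-12-31: 61 days at 3.05% → €90000 × 3.05% × 61/365 = €458.7534
Total = €2365.3973

€2365.40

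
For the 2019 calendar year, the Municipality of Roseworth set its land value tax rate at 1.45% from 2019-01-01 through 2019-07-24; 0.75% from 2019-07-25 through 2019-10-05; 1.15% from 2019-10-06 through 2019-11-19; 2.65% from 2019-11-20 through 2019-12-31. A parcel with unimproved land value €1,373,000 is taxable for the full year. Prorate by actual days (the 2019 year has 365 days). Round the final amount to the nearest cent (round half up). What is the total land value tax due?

€19,374.35

2019-01-01 to 2019-07-24: 205 days at 1.45% → €1,373,000 × 1.45% × 205/365 = €11,181.4863
2019-07-25 to 2019-10-05: 73 days at 0.75% → €1,373,000 × 0.75% × 73/365 = €2,059.5000
2019-10-06 to 2019-11-19: 45 days at 1.15% → €1,373,000 × 1.15% × 45/365 = €1,946.6507
2019-11-20 to 2019-12-31: 42 days at 2.65% → €1,373,000 × 2.65% × 42/365 = €4,186.7096
Total = €19,374.3466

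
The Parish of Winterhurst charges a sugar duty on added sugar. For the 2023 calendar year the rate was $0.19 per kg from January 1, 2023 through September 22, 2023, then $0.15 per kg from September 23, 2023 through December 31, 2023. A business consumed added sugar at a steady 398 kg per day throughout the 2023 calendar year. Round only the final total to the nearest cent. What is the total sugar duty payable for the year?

$26009.30

January 1 – September 22, 2023: 265 days × 398 kg/day = 105,470 kg at $0.19/kg → $20039.30
September 23 – December 31, 2023: 100 days × 398 kg/day = 39,800 kg at $0.15/kg → $5970.00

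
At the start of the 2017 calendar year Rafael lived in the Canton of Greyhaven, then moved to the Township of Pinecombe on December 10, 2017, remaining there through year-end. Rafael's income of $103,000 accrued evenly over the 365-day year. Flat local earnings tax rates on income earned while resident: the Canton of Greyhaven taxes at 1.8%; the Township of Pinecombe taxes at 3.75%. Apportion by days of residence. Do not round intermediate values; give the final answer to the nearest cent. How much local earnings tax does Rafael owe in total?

$1,975.06

The Canton of Greyhaven, January 1 – December 9, 2017: 343 days → $103,000 × 1.8% × 343/365 = $1,742.2521
The Township of Pinecombe, December 10 – December 31, 2017: 22 days → $103,000 × 3.75% × 22/365 = $232.8082
Total = $1,975.0603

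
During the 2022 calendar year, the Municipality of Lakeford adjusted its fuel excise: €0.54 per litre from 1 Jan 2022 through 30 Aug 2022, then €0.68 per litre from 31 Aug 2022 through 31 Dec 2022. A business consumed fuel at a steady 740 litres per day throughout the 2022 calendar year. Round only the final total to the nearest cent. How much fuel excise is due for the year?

1 Jan – 30 Aug 2022: 242 days × 740 litres/day = 179,080 litres at €0.54/litre → €96,703.20
31 Aug – 31 Dec 2022: 123 days × 740 litres/day = 91,020 litres at €0.68/litre → €61,893.60

€158,596.80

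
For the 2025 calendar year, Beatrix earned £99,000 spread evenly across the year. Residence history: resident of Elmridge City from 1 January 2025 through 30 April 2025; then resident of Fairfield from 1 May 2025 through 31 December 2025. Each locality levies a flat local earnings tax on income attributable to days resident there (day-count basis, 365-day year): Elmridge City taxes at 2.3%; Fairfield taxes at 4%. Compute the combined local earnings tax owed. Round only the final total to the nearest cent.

£3,406.68

Elmridge City, 1 January – 30 April 2025: 120 days → £99,000 × 2.3% × 120/365 = £748.6027
Fairfield, 1 May – 31 December 2025: 245 days → £99,000 × 4% × 245/365 = £2,658.0822
Total = £3,406.6849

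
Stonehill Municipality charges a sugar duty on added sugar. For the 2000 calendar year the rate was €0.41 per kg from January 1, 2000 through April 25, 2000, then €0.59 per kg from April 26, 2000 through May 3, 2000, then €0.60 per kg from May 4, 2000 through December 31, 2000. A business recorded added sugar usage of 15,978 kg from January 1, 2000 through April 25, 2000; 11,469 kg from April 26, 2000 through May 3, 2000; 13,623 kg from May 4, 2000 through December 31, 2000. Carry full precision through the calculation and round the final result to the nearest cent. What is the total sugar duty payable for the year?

January 1 – April 25, 2000: 15,978 kg at €0.41/kg → €6,550.98
April 26 – May 3, 2000: 11,469 kg at €0.59/kg → €6,766.71
May 4 – December 31, 2000: 13,623 kg at €0.60/kg → €8,173.80

€21,491.49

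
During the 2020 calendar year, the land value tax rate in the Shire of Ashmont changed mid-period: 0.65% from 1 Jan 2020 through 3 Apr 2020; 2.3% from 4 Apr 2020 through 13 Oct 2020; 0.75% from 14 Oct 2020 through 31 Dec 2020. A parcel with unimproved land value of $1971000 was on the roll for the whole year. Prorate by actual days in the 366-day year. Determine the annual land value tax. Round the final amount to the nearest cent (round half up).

$30386.25

1 Jan – 3 Apr 2020: 94 days at 0.65% → $1971000 × 0.65% × 94/366 = $3290.3852
4 Apr – 13 Oct 2020: 193 days at 2.3% → $1971000 × 2.3% × 193/366 = $23905.1066
14 Oct – 31 Dec 2020: 79 days at 0.75% → $1971000 × 0.75% × 79/366 = $3190.7582
Total = $30386.2500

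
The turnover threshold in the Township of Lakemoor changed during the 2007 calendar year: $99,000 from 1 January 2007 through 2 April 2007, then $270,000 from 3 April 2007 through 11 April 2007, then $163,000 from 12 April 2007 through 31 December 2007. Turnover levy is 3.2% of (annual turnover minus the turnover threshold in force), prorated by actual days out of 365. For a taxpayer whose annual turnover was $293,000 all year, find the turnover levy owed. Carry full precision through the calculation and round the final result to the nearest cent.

$4,591.78

1 January – 2 April 2007: 92 days, exemption $99,000 → ($293,000 − $99,000) × 3.2% × 92/365 = $1,564.7562
3 April – 11 April 2007: 9 days, exemption $270,000 → ($293,000 − $270,000) × 3.2% × 9/365 = $18.1479
12 April – 31 December 2007: 264 days, exemption $163,000 → ($293,000 − $163,000) × 3.2% × 264/365 = $3,008.8767
Total = $4,591.7808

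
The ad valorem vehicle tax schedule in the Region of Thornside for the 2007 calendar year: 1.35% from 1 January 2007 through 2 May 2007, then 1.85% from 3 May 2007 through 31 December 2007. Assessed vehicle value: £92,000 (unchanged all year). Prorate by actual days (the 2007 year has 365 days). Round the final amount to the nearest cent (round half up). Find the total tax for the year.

£1,548.25

1 January – 2 May 2007: 122 days at 1.35% → £92,000 × 1.35% × 122/365 = £415.1342
3 May – 31 December 2007: 243 days at 1.85% → £92,000 × 1.85% × 243/365 = £1,133.1123
Total = £1,548.2466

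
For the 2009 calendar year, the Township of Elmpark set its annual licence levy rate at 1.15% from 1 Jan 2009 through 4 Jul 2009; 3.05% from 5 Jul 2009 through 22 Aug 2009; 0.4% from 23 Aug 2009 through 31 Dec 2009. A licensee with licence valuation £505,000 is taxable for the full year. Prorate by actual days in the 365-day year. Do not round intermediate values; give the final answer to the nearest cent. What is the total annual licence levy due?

£5,736.25

1 Jan – 4 Jul 2009: 185 days at 1.15% → £505,000 × 1.15% × 185/365 = £2,943.5274
5 Jul – 22 Aug 2009: 49 days at 3.05% → £505,000 × 3.05% × 49/365 = £2,067.7329
23 Aug – 31 Dec 2009: 131 days at 0.4% → £505,000 × 0.4% × 131/365 = £724.9863
Total = £5,736.2466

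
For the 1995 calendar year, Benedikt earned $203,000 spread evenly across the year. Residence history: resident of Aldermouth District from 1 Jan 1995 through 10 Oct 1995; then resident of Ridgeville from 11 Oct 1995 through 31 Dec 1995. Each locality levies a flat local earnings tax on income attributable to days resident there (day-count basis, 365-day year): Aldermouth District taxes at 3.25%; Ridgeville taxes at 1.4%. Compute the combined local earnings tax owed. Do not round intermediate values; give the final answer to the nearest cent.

Aldermouth District, 1 Jan – 10 Oct 1995: 283 days → $203,000 × 3.25% × 283/365 = $5,115.3219
Ridgeville, 11 Oct – 31 Dec 1995: 82 days → $203,000 × 1.4% × 82/365 = $638.4767
Total = $5,753.7986

$5,753.80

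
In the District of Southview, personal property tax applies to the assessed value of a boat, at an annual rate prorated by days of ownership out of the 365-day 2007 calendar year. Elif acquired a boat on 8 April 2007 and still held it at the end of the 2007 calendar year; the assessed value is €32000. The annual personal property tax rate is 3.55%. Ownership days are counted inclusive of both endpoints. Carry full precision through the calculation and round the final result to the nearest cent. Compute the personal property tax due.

€834.10

Days held (8 April – 31 December 2007): 268 out of 365
Tax = €32000 × 3.55% × 268/365 = €834.1041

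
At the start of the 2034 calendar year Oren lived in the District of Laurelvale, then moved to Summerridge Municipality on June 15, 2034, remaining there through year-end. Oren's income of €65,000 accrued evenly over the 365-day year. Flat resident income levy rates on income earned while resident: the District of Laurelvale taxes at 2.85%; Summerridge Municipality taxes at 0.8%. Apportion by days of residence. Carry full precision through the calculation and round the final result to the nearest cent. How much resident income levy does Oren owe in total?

€1,122.36

The District of Laurelvale, January 1 – June 14, 2034: 165 days → €65,000 × 2.85% × 165/365 = €837.4315
Summerridge Municipality, June 15 – December 31, 2034: 200 days → €65,000 × 0.8% × 200/365 = €284.9315
Total = €1,122.3630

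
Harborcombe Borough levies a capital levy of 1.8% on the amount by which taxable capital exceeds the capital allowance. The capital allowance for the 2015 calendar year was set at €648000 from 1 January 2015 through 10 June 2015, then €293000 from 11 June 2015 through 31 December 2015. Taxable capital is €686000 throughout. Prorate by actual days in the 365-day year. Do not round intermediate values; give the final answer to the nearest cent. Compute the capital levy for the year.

1 January – 10 June 2015: 161 days, exemption €648000 → (€686000 − €648000) × 1.8% × 161/365 = €301.7096
11 June – 31 December 2015: 204 days, exemption €293000 → (€686000 − €293000) × 1.8% × 204/365 = €3953.6877
Total = €4255.3973

€4255.40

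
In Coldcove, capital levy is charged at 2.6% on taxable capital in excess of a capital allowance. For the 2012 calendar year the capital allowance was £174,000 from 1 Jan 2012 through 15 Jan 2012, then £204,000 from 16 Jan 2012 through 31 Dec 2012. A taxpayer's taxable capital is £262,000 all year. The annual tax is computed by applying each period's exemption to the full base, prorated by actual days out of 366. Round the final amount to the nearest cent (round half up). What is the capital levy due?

£1,539.97

1 Jan – 15 Jan 2012: 15 days, exemption £174,000 → (£262,000 − £174,000) × 2.6% × 15/366 = £93.7705
16 Jan – 31 Dec 2012: 351 days, exemption £204,000 → (£262,000 − £204,000) × 2.6% × 351/366 = £1,446.1967
Total = £1,539.9672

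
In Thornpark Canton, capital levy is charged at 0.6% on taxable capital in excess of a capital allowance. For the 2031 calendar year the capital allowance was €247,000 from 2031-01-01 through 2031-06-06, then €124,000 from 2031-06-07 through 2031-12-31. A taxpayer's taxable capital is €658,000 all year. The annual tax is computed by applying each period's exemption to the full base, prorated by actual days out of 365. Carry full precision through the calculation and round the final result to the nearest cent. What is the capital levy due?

2031-01-01 to 2031-06-06: 157 days, exemption €247,000 → (€658,000 − €247,000) × 0.6% × 157/365 = €1,060.7178
2031-06-07 to 2031-12-31: 208 days, exemption €124,000 → (€658,000 − €124,000) × 0.6% × 208/365 = €1,825.8411
Total = €2,886.5589

€2,886.56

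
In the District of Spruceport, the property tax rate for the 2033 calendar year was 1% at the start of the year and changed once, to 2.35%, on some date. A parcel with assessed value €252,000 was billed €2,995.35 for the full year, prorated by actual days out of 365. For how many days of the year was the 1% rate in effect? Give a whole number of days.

Let d = days at the first rate; then 365 − d days at the second rate.
€252,000 × [1%·d + 2.35%·(365−d)] / 365 = €2,995.35
Solving gives d = 314, so the new rate took effect on 11 Nov 2033.

314 days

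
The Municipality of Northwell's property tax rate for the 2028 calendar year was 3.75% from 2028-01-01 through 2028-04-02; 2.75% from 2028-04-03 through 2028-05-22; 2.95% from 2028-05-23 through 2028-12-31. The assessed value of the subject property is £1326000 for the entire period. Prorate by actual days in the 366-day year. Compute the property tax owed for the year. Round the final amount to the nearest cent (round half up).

2028-01-01 to 2028-04-02: 93 days at 3.75% → £1326000 × 3.75% × 93/366 = £12635.0410
2028-04-03 to 2028-05-22: 50 days at 2.75% → £1326000 × 2.75% × 50/366 = £4981.5574
2028-05-23 to 2028-12-31: 223 days at 2.95% → £1326000 × 2.95% × 223/366 = £23833.5820
Total = £41450.1803

£41450.18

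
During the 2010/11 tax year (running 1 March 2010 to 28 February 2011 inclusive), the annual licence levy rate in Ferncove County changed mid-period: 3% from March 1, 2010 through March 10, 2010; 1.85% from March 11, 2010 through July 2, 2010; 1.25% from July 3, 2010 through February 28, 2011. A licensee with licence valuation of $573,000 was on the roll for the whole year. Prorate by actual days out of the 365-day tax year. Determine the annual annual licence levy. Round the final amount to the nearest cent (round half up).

$8,511.01

March 1 – March 10, 2010: 10 days at 3% → $573,000 × 3% × 10/365 = $470.9589
March 11 – July 2, 2010: 114 days at 1.85% → $573,000 × 1.85% × 114/365 = $3,310.8411
July 3, 2010 – February 28, 2011: 241 days at 1.25% → $573,000 × 1.25% × 241/365 = $4,729.2123
Total = $8,511.0123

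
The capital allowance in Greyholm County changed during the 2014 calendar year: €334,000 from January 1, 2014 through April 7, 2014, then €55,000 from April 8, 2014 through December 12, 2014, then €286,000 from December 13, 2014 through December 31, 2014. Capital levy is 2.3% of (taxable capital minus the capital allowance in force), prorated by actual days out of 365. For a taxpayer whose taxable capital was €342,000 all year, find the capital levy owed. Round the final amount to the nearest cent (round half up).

€4,619.09

January 1 – April 7, 2014: 97 days, exemption €334,000 → (€342,000 − €334,000) × 2.3% × 97/365 = €48.8986
April 8 – December 12, 2014: 249 days, exemption €55,000 → (€342,000 − €55,000) × 2.3% × 249/365 = €4,503.1479
December 13 – December 31, 2014: 19 days, exemption €286,000 → (€342,000 − €286,000) × 2.3% × 19/365 = €67.0466
Total = €4,619.0932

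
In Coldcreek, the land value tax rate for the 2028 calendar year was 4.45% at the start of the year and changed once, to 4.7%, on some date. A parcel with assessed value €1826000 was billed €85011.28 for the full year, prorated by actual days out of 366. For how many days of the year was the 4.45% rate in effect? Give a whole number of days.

Let d = days at the first rate; then 366 − d days at the second rate.
€1826000 × [4.45%·d + 4.7%·(366−d)] / 366 = €85011.28
Solving gives d = 65, so the new rate took effect on 6 March 2028.

65 days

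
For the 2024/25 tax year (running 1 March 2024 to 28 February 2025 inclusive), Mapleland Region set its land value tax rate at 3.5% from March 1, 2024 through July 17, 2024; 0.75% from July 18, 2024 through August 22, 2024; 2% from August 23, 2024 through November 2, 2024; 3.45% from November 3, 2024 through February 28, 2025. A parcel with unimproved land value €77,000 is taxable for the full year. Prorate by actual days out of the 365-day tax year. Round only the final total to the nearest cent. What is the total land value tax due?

€2,245.87

March 1 – July 17, 2024: 139 days at 3.5% → €77,000 × 3.5% × 139/365 = €1,026.3151
July 18 – August 22, 2024: 36 days at 0.75% → €77,000 × 0.75% × 36/365 = €56.9589
August 23 – November 2, 2024: 72 days at 2% → €77,000 × 2% × 72/365 = €303.7808
November 3, 2024 – February 28, 2025: 118 days at 3.45% → €77,000 × 3.45% × 118/365 = €858.8137
Total = €2,245.8685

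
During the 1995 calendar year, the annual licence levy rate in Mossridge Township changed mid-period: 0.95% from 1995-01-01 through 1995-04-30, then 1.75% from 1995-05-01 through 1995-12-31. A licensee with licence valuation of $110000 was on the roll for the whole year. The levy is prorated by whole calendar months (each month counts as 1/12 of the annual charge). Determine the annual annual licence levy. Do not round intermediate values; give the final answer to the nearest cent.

$1631.67

1995-01-01 to 1995-04-30: 4 months at 0.95% → $110000 × 0.95% × 4/12 = $348.3333
1995-05-01 to 1995-12-31: 8 months at 1.75% → $110000 × 1.75% × 8/12 = $1283.3333
Total = $1631.6667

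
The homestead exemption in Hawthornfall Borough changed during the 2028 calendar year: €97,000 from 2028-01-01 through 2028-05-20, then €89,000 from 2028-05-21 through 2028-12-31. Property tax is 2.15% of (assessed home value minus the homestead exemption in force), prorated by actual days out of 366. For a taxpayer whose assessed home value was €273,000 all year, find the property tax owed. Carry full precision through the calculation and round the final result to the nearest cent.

€3,889.74

2028-01-01 to 2028-05-20: 141 days, exemption €97,000 → (€273,000 − €97,000) × 2.15% × 141/366 = €1,457.7705
2028-05-21 to 2028-12-31: 225 days, exemption €89,000 → (€273,000 − €89,000) × 2.15% × 225/366 = €2,431.9672
Total = €3,889.7377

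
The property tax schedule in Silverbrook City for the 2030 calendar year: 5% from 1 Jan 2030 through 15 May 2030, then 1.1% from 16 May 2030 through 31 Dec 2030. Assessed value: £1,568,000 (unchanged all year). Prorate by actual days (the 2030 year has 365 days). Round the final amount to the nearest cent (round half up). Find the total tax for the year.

1 Jan – 15 May 2030: 135 days at 5% → £1,568,000 × 5% × 135/365 = £28,997.2603
16 May – 31 Dec 2030: 230 days at 1.1% → £1,568,000 × 1.1% × 230/365 = £10,868.6027
Total = £39,865.8630

£39,865.86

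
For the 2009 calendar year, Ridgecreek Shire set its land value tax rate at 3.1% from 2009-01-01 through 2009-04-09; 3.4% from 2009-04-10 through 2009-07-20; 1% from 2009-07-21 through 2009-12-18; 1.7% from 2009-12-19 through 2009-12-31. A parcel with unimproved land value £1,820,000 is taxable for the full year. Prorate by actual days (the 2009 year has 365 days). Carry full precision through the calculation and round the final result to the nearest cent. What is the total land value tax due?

2009-01-01 to 2009-04-09: 99 days at 3.1% → £1,820,000 × 3.1% × 99/365 = £15,302.9589
2009-04-10 to 2009-07-20: 102 days at 3.4% → £1,820,000 × 3.4% × 102/365 = £17,292.4932
2009-07-21 to 2009-12-18: 151 days at 1% → £1,820,000 × 1% × 151/365 = £7,529.3151
2009-12-19 to 2009-12-31: 13 days at 1.7% → £1,820,000 × 1.7% × 13/365 = £1,101.9726
Total = £41,226.7397

£41,226.74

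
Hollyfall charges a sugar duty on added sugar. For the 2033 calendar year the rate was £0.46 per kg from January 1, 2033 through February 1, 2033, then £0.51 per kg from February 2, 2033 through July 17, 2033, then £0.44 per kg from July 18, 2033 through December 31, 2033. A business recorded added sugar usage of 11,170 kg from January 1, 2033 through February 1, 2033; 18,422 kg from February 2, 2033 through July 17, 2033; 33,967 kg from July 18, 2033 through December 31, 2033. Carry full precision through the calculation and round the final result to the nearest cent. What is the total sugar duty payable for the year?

£29,478.90

January 1 – February 1, 2033: 11,170 kg at £0.46/kg → £5,138.20
February 2 – July 17, 2033: 18,422 kg at £0.51/kg → £9,395.22
July 18 – December 31, 2033: 33,967 kg at £0.44/kg → £14,945.48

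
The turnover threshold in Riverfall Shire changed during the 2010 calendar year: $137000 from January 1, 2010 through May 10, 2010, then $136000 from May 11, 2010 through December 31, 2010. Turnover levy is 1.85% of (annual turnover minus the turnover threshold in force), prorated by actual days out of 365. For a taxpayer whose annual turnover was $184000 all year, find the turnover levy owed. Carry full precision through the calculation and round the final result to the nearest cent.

January 1 – May 10, 2010: 130 days, exemption $137000 → ($184000 − $137000) × 1.85% × 130/365 = $309.6849
May 11 – December 31, 2010: 235 days, exemption $136000 → ($184000 − $136000) × 1.85% × 235/365 = $571.7260
Total = $881.4110

$881.41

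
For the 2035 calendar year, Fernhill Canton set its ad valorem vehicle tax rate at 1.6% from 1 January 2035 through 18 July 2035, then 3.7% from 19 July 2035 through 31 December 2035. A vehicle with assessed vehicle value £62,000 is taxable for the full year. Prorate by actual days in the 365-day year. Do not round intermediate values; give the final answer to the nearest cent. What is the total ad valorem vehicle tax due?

1 January – 18 July 2035: 199 days at 1.6% → £62,000 × 1.6% × 199/365 = £540.8438
19 July – 31 December 2035: 166 days at 3.7% → £62,000 × 3.7% × 166/365 = £1,043.2986
Total = £1,584.1425

£1,584.14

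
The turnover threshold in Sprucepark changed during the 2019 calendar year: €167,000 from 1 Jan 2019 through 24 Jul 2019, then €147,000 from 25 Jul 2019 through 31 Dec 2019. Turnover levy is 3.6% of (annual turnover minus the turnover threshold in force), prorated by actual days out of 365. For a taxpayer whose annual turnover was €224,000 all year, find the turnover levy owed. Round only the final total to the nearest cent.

€2,367.62

1 Jan – 24 Jul 2019: 205 days, exemption €167,000 → (€224,000 − €167,000) × 3.6% × 205/365 = €1,152.4932
25 Jul – 31 Dec 2019: 160 days, exemption €147,000 → (€224,000 − €147,000) × 3.6% × 160/365 = €1,215.1233
Total = €2,367.6164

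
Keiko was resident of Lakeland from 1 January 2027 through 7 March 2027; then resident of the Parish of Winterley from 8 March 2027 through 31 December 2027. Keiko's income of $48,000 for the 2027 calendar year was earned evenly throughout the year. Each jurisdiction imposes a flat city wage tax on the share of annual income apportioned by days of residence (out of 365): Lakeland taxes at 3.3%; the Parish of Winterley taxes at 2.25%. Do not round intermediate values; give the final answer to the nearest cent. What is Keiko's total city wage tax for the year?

$1,171.13

Lakeland, 1 January – 7 March 2027: 66 days → $48,000 × 3.3% × 66/365 = $286.4219
The Parish of Winterley, 8 March – 31 December 2027: 299 days → $48,000 × 2.25% × 299/365 = $884.7123
Total = $1,171.1342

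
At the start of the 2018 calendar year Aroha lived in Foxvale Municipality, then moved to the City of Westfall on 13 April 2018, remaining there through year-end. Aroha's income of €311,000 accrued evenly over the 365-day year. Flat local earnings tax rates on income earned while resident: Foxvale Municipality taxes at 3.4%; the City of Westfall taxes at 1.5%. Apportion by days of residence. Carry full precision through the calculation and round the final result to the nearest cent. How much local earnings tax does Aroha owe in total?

Foxvale Municipality, 1 January – 12 April 2018: 102 days → €311,000 × 3.4% × 102/365 = €2,954.9260
The City of Westfall, 13 April – 31 December 2018: 263 days → €311,000 × 1.5% × 263/365 = €3,361.3562
Total = €6,316.2822

€6,316.28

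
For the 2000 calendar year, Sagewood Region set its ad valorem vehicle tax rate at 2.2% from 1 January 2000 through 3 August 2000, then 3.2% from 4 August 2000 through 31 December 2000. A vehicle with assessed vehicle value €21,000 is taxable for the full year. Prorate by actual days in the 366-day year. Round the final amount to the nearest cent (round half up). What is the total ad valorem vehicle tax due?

1 January – 3 August 2000: 216 days at 2.2% → €21,000 × 2.2% × 216/366 = €272.6557
4 August – 31 December 2000: 150 days at 3.2% → €21,000 × 3.2% × 150/366 = €275.4098
Total = €548.0656

€548.07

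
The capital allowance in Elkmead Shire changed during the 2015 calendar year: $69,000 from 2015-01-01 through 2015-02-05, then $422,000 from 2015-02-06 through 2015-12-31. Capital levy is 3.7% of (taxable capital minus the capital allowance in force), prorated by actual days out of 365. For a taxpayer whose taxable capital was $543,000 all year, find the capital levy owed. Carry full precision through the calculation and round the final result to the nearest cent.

$5,765.21

2015-01-01 to 2015-02-05: 36 days, exemption $69,000 → ($543,000 − $69,000) × 3.7% × 36/365 = $1,729.7753
2015-02-06 to 2015-12-31: 329 days, exemption $422,000 → ($543,000 − $422,000) × 3.7% × 329/365 = $4,035.4329
Total = $5,765.2082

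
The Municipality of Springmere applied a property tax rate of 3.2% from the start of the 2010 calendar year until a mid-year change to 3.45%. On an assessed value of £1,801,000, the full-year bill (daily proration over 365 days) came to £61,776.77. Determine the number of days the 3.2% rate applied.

Let d = days at the first rate; then 365 − d days at the second rate.
£1,801,000 × [3.2%·d + 3.45%·(365−d)] / 365 = £61,776.77
Solving gives d = 29, so the new rate took effect on January 30, 2010.

29 days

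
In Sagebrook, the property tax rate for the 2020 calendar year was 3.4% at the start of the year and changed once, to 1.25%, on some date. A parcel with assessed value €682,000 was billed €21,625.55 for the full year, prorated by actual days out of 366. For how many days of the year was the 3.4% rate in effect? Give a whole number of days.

327 days

Let d = days at the first rate; then 366 − d days at the second rate.
€682,000 × [3.4%·d + 1.25%·(366−d)] / 366 = €21,625.55
Solving gives d = 327, so the new rate took effect on 23 November 2020.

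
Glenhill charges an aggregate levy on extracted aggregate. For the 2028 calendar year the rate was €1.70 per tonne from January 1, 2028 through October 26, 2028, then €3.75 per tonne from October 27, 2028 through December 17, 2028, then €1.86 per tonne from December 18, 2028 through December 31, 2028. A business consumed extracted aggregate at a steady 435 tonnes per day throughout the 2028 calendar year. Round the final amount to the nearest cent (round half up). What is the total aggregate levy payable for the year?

January 1 – October 26, 2028: 300 days × 435 tonnes/day = 130,500 tonnes at €1.70/tonne → €221,850.00
October 27 – December 17, 2028: 52 days × 435 tonnes/day = 22,620 tonnes at €3.75/tonne → €84,825.00
December 18 – December 31, 2028: 14 days × 435 tonnes/day = 6,090 tonnes at €1.86/tonne → €11,327.40

€318,002.40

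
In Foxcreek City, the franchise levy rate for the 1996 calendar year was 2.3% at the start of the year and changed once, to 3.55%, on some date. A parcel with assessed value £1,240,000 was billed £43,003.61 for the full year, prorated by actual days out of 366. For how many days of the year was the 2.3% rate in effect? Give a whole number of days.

Let d = days at the first rate; then 366 − d days at the second rate.
£1,240,000 × [2.3%·d + 3.55%·(366−d)] / 366 = £43,003.61
Solving gives d = 24, so the new rate took effect on 25 Jan 1996.

24 days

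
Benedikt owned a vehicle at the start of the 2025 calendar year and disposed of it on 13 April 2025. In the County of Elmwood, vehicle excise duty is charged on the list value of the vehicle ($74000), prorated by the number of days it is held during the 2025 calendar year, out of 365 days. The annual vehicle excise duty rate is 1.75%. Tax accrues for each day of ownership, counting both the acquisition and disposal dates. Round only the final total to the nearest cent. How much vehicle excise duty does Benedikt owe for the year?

$365.44

Days held (1 January – 13 April 2025): 103 out of 365
Tax = $74000 × 1.75% × 103/365 = $365.4384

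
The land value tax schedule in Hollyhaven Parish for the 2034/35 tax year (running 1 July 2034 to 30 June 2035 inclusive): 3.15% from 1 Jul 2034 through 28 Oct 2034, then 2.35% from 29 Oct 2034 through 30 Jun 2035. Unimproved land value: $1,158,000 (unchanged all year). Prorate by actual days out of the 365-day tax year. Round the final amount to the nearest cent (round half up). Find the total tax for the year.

1 Jul – 28 Oct 2034: 120 days at 3.15% → $1,158,000 × 3.15% × 120/365 = $11,992.4384
29 Oct 2034 – 30 Jun 2035: 245 days at 2.35% → $1,158,000 × 2.35% × 245/365 = $18,266.2603
Total = $30,258.6986

$30,258.70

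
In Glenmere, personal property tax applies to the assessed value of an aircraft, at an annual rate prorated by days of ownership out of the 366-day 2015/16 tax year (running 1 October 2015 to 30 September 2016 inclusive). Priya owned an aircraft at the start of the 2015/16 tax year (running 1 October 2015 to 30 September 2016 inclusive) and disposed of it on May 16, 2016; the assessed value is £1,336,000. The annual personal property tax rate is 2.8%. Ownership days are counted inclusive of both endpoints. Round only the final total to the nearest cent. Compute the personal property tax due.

Days held (October 1, 2015 – May 16, 2016): 229 out of 366
Tax = £1,336,000 × 2.8% × 229/366 = £23,405.5519

£23,405.55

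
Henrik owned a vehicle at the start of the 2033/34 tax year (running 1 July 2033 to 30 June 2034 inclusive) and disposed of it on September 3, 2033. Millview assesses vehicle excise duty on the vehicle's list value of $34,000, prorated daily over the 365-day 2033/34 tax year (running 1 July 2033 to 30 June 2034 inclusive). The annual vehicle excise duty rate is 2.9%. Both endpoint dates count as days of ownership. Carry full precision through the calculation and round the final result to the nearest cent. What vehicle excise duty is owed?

$175.59

Days held (July 1 – September 3, 2033): 65 out of 365
Tax = $34,000 × 2.9% × 65/365 = $175.5890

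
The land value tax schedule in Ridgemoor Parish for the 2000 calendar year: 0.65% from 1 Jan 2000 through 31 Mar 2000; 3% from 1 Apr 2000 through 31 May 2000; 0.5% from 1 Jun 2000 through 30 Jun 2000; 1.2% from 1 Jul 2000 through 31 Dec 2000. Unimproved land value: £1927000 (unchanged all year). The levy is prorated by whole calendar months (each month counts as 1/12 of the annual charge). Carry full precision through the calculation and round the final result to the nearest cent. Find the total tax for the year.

£25131.29

1 Jan – 31 Mar 2000: 3 months at 0.65% → £1927000 × 0.65% × 3/12 = £3131.3750
1 Apr – 31 May 2000: 2 months at 3% → £1927000 × 3% × 2/12 = £9635.0000
1 Jun – 30 Jun 2000: 1 month at 0.5% → £1927000 × 0.5% × 1/12 = £802.9167
1 Jul – 31 Dec 2000: 6 months at 1.2% → £1927000 × 1.2% × 6/12 = £11562.0000
Total = £25131.2917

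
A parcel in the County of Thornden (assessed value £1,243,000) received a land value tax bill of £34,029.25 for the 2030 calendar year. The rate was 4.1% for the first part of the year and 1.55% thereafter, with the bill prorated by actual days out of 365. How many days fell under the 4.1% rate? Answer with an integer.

170 days

Let d = days at the first rate; then 365 − d days at the second rate.
£1,243,000 × [4.1%·d + 1.55%·(365−d)] / 365 = £34,029.25
Solving gives d = 170, so the new rate took effect on June 20, 2030.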